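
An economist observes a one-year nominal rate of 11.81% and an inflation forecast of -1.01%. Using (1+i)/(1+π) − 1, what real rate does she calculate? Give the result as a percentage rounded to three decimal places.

By the Fisher relation, 1 + r = (1 + i)/(1 + π).
1 + r = 1.11810 / 0.98990 = 1.129508
r = 1.129508 − 1 = 12.9508%, i.e. 12.951%.

12.951%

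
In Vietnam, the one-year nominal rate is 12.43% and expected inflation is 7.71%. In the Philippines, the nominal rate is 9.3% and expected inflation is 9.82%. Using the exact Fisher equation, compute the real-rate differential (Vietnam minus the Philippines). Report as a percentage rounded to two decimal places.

Vietnam: (1 + 0.1243)/(1 + 0.0771) − 1 = 4.3821%
The Philippines: (1 + 0.0930)/(1 + 0.0982) − 1 = -0.4735%
Differential = 4.3821% − (-0.4735%) = 4.8556% → 4.86%.

4.86%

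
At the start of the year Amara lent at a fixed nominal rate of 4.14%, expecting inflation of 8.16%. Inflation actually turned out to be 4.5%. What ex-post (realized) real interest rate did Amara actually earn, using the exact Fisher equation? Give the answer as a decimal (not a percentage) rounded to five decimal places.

Ex-post: (1 + 0.0414)/(1 + 0.0450) − 1 = -0.344498%
So the realized real rate is -0.00344.

-0.00344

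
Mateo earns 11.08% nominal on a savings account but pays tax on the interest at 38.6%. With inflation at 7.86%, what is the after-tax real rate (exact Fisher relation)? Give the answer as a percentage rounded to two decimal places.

After-tax nominal return = 11.08% × (1 − 0.386) = 6.80312%.
1 + r = 1.0680312 / 1.07860 = 0.990201
After-tax real rate = 0.990201 − 1 → -0.98%.

-0.98%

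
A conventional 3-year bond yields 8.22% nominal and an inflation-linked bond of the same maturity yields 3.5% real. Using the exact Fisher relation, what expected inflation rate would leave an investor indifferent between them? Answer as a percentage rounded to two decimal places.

4.56%

(1 + π) = (1 + i)/(1 + r) = 1.08220 / 1.03500 = 1.045604
Break-even inflation = 1.045604 − 1 → 4.56%.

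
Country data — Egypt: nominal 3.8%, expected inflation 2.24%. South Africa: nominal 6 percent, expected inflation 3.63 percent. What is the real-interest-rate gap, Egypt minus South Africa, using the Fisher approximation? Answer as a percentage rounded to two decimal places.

Egypt: 3.8% − 2.24% = 1.560%
South Africa: 6% − 3.63% = 2.370%
Differential = -0.810% → -0.81%.

-0.81%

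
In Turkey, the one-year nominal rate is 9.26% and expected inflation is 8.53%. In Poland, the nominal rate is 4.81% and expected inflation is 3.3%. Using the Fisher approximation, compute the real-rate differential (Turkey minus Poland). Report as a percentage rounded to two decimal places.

-0.78%

Turkey: 9.26% − 8.53% = 0.730%
Poland: 4.81% − 3.3% = 1.510%
Differential = -0.780% → -0.78%.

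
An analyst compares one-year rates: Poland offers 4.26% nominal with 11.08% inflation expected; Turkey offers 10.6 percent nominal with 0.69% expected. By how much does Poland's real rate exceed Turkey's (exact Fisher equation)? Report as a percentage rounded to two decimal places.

-15.98%

Poland: (1 + 0.0426)/(1 + 0.1108) − 1 = -6.1397%
Turkey: (1 + 0.1060)/(1 + 0.0069) − 1 = 9.8421%
Differential = -6.1397% − 9.8421% = -15.9818% → -15.98%.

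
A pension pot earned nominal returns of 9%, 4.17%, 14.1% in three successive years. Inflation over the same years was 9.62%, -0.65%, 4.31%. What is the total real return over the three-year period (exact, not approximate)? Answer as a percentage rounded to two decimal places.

14.04%

Nominal growth factor = 1.0900 × 1.0417 × 1.1410 = 1.295552
Price-level growth factor = 1.0962 × 0.9935 × 1.0431 = 1.136014
Real growth factor = 1.295552 / 1.136014 = 1.140437
Total real return = 1.140437 − 1 → 14.04%.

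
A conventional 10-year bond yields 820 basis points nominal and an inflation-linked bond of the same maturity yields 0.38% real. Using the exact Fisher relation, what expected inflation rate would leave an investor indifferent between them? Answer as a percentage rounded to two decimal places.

7.79%

(1 + π) = (1 + i)/(1 + r) = 1.08200 / 1.00380 = 1.077904
Break-even inflation = 1.077904 − 1 → 7.79%.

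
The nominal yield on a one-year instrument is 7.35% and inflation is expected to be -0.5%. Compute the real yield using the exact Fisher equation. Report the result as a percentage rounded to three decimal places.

7.889%

By the Fisher equation, 1 + r = (1 + i)/(1 + π).
1 + r = 1.07350 / 0.99500 = 1.078894
r = 1.078894 − 1 = 7.8894%, i.e. 7.889%.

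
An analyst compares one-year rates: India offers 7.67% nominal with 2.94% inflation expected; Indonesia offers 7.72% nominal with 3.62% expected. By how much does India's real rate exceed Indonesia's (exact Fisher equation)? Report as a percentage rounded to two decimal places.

India: (1 + 0.0767)/(1 + 0.0294) − 1 = 4.5949%
Indonesia: (1 + 0.0772)/(1 + 0.0362) − 1 = 3.9568%
Differential = 4.5949% − 3.9568% = 0.6381% → 0.64%.

0.64%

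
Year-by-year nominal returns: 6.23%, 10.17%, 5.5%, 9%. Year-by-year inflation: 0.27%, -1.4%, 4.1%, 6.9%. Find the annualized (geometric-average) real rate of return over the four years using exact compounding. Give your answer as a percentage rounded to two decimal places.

Compound the nominal returns: 1.0623 × 1.1017 × 1.0550 × 1.0900 = 1.34582778.
Compound inflation: 1.0027 × 0.9860 × 1.0410 × 1.0690 = 1.10021197.
Deflate: 1.34582778 / 1.10021197 = 1.22324408.
Annualized real rate = 1.22324408^(1/4) − 1 = 5.1667% → 5.17%.

5.17%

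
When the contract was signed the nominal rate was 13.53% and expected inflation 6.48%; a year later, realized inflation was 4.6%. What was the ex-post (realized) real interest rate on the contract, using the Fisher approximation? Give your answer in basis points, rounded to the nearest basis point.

893 basis points

Ex-post: 13.53% − 4.6% = 8.930%
So the realized real rate is 893 basis points.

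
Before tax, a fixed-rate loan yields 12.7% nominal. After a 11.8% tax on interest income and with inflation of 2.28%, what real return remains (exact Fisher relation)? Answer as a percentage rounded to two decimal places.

8.72%

After-tax nominal return = 12.7% × (1 − 0.118) = 11.2014%.
1 + r = 1.112014 / 1.02280 = 1.087225
After-tax real rate = 1.087225 − 1 → 8.72%.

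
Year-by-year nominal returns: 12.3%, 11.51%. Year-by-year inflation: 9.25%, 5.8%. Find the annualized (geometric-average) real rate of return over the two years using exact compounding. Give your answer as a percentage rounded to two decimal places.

Compound the nominal returns: 1.1230 × 1.1151 = 1.25225730.
Compound inflation: 1.0925 × 1.0580 = 1.15586500.
Deflate: 1.25225730 / 1.15586500 = 1.08339408.
Annualized real rate = 1.08339408^(1/2) − 1 = 4.0862% → 4.09%.

4.09%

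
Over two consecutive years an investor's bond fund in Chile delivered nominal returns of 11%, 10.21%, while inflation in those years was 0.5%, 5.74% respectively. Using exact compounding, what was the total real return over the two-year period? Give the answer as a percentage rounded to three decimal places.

15.117%

Compound the nominal returns: 1.1100 × 1.1021 = 1.223331.
Compound inflation: 1.0050 × 1.0574 = 1.062687.
Deflate: 1.223331 / 1.062687 = 1.151168.
Total real return = 1.151168 − 1 → 15.117%.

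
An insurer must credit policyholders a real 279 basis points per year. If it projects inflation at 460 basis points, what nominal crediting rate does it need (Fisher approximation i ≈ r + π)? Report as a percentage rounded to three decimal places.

7.390%

i ≈ r + π = 2.79% + 4.6% = 7.390%.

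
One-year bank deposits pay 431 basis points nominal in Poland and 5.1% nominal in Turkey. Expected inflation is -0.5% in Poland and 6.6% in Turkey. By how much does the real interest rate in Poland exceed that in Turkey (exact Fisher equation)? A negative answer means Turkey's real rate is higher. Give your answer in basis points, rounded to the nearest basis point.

624 basis points

Poland: (1 + 0.0431)/(1 − 0.0050) − 1 = 4.8342%
Turkey: (1 + 0.0510)/(1 + 0.0660) − 1 = -1.4071%
Differential = 4.8342% − (-1.4071%) = 6.2413% → 624 basis points.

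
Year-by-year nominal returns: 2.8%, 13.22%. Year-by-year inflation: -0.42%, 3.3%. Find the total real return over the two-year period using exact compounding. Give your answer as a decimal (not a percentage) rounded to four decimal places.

0.1315

Compound the nominal returns: 1.0280 × 1.1322 = 1.163902.
Compound inflation: 0.9958 × 1.0330 = 1.028661.
Deflate: 1.163902 / 1.028661 = 1.131472.
Total real return = 1.131472 − 1 → 0.1315.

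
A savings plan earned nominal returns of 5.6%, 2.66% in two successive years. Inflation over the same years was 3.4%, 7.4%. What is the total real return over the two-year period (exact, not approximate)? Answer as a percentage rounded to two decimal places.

Compound the nominal returns: 1.0560 × 1.0266 = 1.084090.
Compound inflation: 1.0340 × 1.0740 = 1.110516.
Deflate: 1.084090 / 1.110516 = 0.976203.
Total real return = 0.976203 − 1 → -2.38%.

-2.38%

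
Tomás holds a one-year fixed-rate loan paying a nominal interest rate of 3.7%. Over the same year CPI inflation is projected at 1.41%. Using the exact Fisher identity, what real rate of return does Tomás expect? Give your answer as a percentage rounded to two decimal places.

2.26%

By the Fisher identity, 1 + r = (1 + i)/(1 + π).
1 + r = 1.03700 / 1.01410 = 1.022582
r = 1.022582 − 1 = 2.2582%, i.e. 2.26%.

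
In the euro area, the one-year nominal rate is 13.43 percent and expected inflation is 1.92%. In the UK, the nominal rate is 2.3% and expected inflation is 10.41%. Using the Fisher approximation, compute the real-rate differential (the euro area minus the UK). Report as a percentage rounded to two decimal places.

19.62%

The euro area: 13.43% − 1.92% = 11.510%
The UK: 2.3% − 10.41% = -8.110%
Differential = 19.620% → 19.62%.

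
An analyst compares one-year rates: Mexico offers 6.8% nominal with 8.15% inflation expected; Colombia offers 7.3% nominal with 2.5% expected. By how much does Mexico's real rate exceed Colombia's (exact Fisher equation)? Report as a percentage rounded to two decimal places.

Mexico: (1 + 0.0680)/(1 + 0.0815) − 1 = -1.2483%
Colombia: (1 + 0.0730)/(1 + 0.0250) − 1 = 4.6829%
Differential = -1.2483% − 4.6829% = -5.9312% → -5.93%.

-5.93%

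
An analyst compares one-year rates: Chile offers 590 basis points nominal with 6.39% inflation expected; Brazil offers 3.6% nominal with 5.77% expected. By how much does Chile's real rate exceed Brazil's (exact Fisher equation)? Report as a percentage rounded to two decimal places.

Chile: (1 + 0.0590)/(1 + 0.0639) − 1 = -0.4606%
Brazil: (1 + 0.0360)/(1 + 0.0577) − 1 = -2.0516%
Differential = -0.4606% − (-2.0516%) = 1.5911% → 1.59%.

1.59%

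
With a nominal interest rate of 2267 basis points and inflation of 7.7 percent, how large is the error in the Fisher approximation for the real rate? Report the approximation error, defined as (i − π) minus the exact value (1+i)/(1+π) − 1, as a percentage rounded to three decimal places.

1.070%

Approximate: r ≈ 22.670% − 7.700% = 14.9700%
Exact: (1 + 0.2267)/(1 + 0.0770) − 1 = 13.8997%
Error = 14.9700% − 13.8997% = 1.0703% → 1.070%.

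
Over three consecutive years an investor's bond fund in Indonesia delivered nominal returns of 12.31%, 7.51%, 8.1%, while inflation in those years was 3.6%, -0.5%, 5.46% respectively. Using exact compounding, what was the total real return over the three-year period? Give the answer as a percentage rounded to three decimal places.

20.067%

Compound the nominal returns: 1.1231 × 1.0751 × 1.0810 = 1.305248.
Compound inflation: 1.0360 × 0.9950 × 1.0546 = 1.087103.
Deflate: 1.305248 / 1.087103 = 1.200666.
Total real return = 1.200666 − 1 → 20.067%.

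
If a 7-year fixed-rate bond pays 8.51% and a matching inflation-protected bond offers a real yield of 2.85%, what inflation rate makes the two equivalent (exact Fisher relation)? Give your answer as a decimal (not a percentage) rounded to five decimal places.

0.05503

(1 + π) = (1 + i)/(1 + r) = 1.08510 / 1.02850 = 1.055032
Break-even inflation = 1.055032 − 1 → 0.05503.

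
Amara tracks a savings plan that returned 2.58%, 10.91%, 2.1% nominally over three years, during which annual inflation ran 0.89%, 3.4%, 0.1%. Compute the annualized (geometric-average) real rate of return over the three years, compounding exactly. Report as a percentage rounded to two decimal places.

Compound the nominal returns: 1.0258 × 1.1091 × 1.0210 = 1.16160679.
Compound inflation: 1.0089 × 1.0340 × 1.0010 = 1.04424580.
Deflate: 1.16160679 / 1.04424580 = 1.11238828.
Annualized real rate = 1.11238828^(1/3) − 1 = 3.6141% → 3.61%.

3.61%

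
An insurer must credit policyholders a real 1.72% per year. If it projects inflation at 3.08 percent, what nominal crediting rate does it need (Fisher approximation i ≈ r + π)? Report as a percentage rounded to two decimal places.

4.80%

i ≈ r + π = 1.72% + 3.08% = 4.80%.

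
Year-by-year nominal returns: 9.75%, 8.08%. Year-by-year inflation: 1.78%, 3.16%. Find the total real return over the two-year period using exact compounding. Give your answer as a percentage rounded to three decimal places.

Compound the nominal returns: 1.0975 × 1.0808 = 1.186178.
Compound inflation: 1.0178 × 1.0316 = 1.049962.
Deflate: 1.186178 / 1.049962 = 1.129734.
Total real return = 1.129734 − 1 → 12.973%.

12.973%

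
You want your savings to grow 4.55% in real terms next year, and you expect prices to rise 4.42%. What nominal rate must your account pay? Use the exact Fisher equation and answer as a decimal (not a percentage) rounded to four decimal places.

(1 + i) = (1 + r)(1 + π) = 1.04550 × 1.04420 = 1.0917111
i = 1.0917111 − 1, so the required nominal rate is 0.0917.

0.0917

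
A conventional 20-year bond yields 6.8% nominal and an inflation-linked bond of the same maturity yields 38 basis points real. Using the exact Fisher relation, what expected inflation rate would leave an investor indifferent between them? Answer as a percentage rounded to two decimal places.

6.40%

(1 + π) = (1 + i)/(1 + r) = 1.06800 / 1.00380 = 1.063957
Break-even inflation = 1.063957 − 1 → 6.40%.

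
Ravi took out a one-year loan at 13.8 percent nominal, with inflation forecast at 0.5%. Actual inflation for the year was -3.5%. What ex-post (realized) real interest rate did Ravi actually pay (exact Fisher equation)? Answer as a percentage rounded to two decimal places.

Ex-post: (1 + 0.1380)/(1 − 0.0350) − 1 = 17.9275%
So the realized real rate is 17.93%.

17.93%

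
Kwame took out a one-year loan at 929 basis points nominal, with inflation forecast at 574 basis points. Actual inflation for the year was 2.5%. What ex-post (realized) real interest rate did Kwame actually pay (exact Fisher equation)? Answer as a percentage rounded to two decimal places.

Ex-post: (1 + 0.0929)/(1 + 0.0250) − 1 = 6.6244%
So the realized real rate is 6.62%.

6.62%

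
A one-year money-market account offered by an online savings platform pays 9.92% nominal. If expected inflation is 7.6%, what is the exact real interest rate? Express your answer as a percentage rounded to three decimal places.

1 + r = 1.09920 / 1.07600 = 1.021561
r = 1.021561 − 1 = 2.1561%, i.e. 2.156%.

2.156%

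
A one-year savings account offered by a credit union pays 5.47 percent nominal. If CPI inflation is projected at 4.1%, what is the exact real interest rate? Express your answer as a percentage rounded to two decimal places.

1.32%

By the Fisher equation, 1 + r = (1 + i)/(1 + π).
1 + r = 1.05470 / 1.04100 = 1.013160
r = 1.013160 − 1 = 1.3160%, i.e. 1.32%.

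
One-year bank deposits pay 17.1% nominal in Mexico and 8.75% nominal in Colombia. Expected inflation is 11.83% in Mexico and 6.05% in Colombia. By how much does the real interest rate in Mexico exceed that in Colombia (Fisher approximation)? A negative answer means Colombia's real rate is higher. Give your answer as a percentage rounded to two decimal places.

2.57%

Mexico: 17.1% − 11.83% = 5.270%
Colombia: 8.75% − 6.05% = 2.700%
Differential = 2.570% → 2.57%.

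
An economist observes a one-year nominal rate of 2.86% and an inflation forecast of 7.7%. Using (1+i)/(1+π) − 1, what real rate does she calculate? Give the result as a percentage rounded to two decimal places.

1 + r = 1.02860 / 1.07700 = 0.955060
r = 0.955060 − 1 = -4.4940%, i.e. -4.49%.

-4.49%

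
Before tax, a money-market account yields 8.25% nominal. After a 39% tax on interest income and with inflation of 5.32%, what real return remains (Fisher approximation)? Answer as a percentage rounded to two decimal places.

After-tax nominal return = 8.25% × (1 − 0.39) = 5.0325%.
r ≈ 5.0325% − 5.32% → -0.29%.

-0.29%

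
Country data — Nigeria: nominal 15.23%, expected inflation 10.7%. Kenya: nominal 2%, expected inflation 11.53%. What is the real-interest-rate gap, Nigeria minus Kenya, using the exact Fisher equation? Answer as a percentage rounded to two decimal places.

12.64%

Nigeria: (1 + 0.1523)/(1 + 0.1070) − 1 = 4.0921%
Kenya: (1 + 0.0200)/(1 + 0.1153) − 1 = -8.5448%
Differential = 4.0921% − (-8.5448%) = 12.6369% → 12.64%.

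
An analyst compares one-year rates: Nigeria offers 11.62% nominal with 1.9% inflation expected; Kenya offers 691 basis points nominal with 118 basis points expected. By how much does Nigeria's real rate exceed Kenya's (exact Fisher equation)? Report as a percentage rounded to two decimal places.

3.88%

Nigeria: (1 + 0.1162)/(1 + 0.0190) − 1 = 9.5388%
Kenya: (1 + 0.0691)/(1 + 0.0118) − 1 = 5.6632%
Differential = 9.5388% − 5.6632% = 3.8756% → 3.88%.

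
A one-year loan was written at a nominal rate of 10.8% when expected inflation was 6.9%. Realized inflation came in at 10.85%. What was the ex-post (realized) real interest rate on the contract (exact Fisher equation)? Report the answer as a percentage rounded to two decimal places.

Ex-post: (1 + 0.1080)/(1 + 0.1085) − 1 = -0.0451%
So the realized real rate is -0.05%.

-0.05%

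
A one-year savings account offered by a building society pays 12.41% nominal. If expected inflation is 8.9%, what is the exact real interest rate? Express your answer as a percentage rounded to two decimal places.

By the Fisher relation, 1 + r = (1 + i)/(1 + π).
1 + r = 1.12410 / 1.08900 = 1.032231
r = 1.032231 − 1 = 3.2231%, i.e. 3.22%.

3.22%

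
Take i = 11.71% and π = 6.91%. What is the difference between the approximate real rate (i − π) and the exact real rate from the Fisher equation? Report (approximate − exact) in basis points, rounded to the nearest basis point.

Approximate: r ≈ 11.710% − 6.910% = 4.8000%
Exact: (1 + 0.1171)/(1 + 0.0691) − 1 = 4.4898%
Error = 4.8000% − 4.4898% = 0.3102% → 31 basis points.

31 basis points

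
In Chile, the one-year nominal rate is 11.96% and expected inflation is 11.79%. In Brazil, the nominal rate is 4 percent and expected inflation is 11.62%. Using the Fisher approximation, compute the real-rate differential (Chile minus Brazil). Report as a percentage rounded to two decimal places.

7.79%

Chile: 11.96% − 11.79% = 0.170%
Brazil: 4% − 11.62% = -7.620%
Differential = 7.790% → 7.79%.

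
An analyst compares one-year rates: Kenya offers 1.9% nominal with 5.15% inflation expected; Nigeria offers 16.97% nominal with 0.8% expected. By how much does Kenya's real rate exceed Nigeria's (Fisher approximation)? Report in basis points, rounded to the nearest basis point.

Kenya: 1.9% − 5.15% = -3.250%
Nigeria: 16.97% − 0.8% = 16.170%
Differential = -19.420% → -1942 basis points.

-1942 basis points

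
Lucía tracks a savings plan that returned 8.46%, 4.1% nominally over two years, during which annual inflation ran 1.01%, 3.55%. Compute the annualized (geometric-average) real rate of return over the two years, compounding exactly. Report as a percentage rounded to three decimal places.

Compound the nominal returns: 1.0846 × 1.0410 = 1.12906860.
Compound inflation: 1.0101 × 1.0355 = 1.04595855.
Deflate: 1.12906860 / 1.04595855 = 1.07945826.
Annualized real rate = 1.07945826^(1/2) − 1 = 3.8970% → 3.897%.

3.897%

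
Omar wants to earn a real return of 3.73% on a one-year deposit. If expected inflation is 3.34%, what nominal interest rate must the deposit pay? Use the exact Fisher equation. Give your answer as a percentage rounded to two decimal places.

7.19%

(1 + i) = (1 + r)(1 + π) = 1.03730 × 1.03340 = 1.07194582
i = 1.07194582 − 1, so the required nominal rate is 7.19%.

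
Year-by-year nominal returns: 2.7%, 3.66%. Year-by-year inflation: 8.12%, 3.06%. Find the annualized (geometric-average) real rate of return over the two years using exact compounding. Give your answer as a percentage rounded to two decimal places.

-2.26%

Nominal growth factor = 1.0270 × 1.0366 = 1.06458820
Price-level growth factor = 1.0812 × 1.0306 = 1.11428472
Real growth factor = 1.06458820 / 1.11428472 = 0.95540052
Annualized real rate = 0.95540052^(1/2) − 1 = -2.2554% → -2.26%.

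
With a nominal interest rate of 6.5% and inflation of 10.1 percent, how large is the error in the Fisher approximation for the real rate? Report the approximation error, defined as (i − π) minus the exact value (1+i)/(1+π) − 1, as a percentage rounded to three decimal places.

Approximate: r ≈ 6.500% − 10.100% = -3.6000%
Exact: (1 + 0.0650)/(1 + 0.1010) − 1 = -3.2698%
Error = -3.6000% − (-3.2698%) = -0.3302% → -0.330%.

-0.330%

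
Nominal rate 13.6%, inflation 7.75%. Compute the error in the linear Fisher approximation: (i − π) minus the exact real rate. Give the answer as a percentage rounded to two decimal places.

0.42%

Approximate: r ≈ 13.600% − 7.750% = 5.8500%
Exact: (1 + 0.1360)/(1 + 0.0775) − 1 = 5.4292%
Error = 5.8500% − 5.4292% = 0.4208% → 0.42%.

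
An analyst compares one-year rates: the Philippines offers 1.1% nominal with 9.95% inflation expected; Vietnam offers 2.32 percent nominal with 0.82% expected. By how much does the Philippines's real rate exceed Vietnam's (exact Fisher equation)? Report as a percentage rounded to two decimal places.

-9.54%

The Philippines: (1 + 0.0110)/(1 + 0.0995) − 1 = -8.0491%
Vietnam: (1 + 0.0232)/(1 + 0.0082) − 1 = 1.4878%
Differential = -8.0491% − 1.4878% = -9.5369% → -9.54%.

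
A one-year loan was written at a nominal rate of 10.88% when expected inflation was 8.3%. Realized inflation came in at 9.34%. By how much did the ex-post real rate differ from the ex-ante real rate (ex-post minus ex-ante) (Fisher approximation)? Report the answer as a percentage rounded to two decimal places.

-1.04%

Ex-ante: 10.88% − 8.3% = 2.580%
Ex-post: 10.88% − 9.34% = 1.540%
Difference (ex-post − ex-ante) = -1.0400% → -1.04%.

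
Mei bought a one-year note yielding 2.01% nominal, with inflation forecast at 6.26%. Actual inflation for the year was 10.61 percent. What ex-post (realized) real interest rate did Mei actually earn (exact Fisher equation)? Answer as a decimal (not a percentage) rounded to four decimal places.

-0.0778

Ex-post: (1 + 0.0201)/(1 + 0.1061) − 1 = -7.7751%
So the realized real rate is -0.0778.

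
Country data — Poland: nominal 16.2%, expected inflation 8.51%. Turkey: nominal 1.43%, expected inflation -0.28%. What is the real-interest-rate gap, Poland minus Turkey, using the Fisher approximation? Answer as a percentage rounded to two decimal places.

Poland: 16.2% − 8.51% = 7.690%
Turkey: 1.43% − (-0.28%) = 1.710%
Differential = 5.980% → 5.98%.

5.98%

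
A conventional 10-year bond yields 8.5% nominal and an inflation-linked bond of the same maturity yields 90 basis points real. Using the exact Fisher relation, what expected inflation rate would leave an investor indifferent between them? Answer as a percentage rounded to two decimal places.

(1 + π) = (1 + i)/(1 + r) = 1.08500 / 1.00900 = 1.075322
Break-even inflation = 1.075322 − 1 → 7.53%.

7.53%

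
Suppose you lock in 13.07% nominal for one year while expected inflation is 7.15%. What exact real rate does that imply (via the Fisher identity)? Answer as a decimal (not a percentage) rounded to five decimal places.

0.05525

1 + r = 1.13070 / 1.07150 = 1.055250
r = 1.055250 − 1 = 5.5250%, i.e. 0.05525.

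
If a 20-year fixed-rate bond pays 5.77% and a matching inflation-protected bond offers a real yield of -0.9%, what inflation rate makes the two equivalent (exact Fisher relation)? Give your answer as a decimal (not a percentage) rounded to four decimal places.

0.0673

(1 + π) = (1 + i)/(1 + r) = 1.05770 / 0.99100 = 1.067306
Break-even inflation = 1.067306 − 1 → 0.0673.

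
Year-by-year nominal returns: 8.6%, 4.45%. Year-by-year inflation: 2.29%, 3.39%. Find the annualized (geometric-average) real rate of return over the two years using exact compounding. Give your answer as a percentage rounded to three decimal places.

3.565%

Nominal growth factor = 1.0860 × 1.0445 = 1.13432700
Price-level growth factor = 1.0229 × 1.0339 = 1.05757631
Real growth factor = 1.13432700 / 1.05757631 = 1.07257225
Annualized real rate = 1.07257225^(1/2) − 1 = 3.5651% → 3.565%.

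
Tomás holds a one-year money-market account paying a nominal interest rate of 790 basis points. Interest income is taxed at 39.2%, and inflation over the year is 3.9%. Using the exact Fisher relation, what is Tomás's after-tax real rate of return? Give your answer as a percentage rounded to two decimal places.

0.87%

After-tax nominal return = 7.9% × (1 − 0.392) = 4.8032%.
1 + r = 1.048032 / 1.03900 = 1.008693
After-tax real rate = 1.008693 − 1 → 0.87%.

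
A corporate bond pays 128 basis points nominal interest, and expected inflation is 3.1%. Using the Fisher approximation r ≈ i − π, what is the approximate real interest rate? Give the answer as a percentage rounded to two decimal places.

-1.82%

r ≈ i − π = 1.28% − 3.1% = -1.82%.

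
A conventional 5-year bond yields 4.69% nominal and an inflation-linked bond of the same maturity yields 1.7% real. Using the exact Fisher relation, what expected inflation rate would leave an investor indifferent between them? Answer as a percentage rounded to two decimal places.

2.94%

(1 + π) = (1 + i)/(1 + r) = 1.04690 / 1.01700 = 1.029400
Break-even inflation = 1.029400 − 1 → 2.94%.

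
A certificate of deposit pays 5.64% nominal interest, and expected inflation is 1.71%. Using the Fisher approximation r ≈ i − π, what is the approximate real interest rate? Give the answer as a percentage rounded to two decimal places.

3.93%

r ≈ i − π = 5.64% − 1.71% = 3.93%.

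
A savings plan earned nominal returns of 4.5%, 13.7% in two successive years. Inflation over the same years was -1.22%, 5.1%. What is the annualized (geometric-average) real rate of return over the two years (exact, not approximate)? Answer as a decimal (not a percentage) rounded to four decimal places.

Compound the nominal returns: 1.0450 × 1.1370 = 1.18816500.
Compound inflation: 0.9878 × 1.0510 = 1.03817780.
Deflate: 1.18816500 / 1.03817780 = 1.14447159.
Annualized real rate = 1.14447159^(1/2) − 1 = 6.9800% → 0.0698.

0.0698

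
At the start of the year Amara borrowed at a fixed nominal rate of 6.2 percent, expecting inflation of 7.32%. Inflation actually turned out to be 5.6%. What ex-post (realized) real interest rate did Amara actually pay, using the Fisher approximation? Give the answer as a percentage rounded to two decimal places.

0.60%

Ex-post: 6.2% − 5.6% = 0.600%
So the realized real rate is 0.60%.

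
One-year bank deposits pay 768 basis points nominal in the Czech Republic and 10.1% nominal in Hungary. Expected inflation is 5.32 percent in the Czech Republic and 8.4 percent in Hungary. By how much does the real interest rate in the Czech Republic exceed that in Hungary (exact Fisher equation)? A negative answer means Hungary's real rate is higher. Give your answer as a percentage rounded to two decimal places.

0.67%

The Czech Republic: (1 + 0.0768)/(1 + 0.0532) − 1 = 2.2408%
Hungary: (1 + 0.1010)/(1 + 0.0840) − 1 = 1.5683%
Differential = 2.2408% − 1.5683% = 0.6725% → 0.67%.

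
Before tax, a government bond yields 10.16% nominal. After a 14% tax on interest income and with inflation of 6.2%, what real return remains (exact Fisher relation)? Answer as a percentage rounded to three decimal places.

After-tax nominal return = 10.16% × (1 − 0.14) = 8.7376%.
1 + r = 1.087376 / 1.06200 = 1.0238945
After-tax real rate = 1.0238945 − 1 → 2.389%.

2.389%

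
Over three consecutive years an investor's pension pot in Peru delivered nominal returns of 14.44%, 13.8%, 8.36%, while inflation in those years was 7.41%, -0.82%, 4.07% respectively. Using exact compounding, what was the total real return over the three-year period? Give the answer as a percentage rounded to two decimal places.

27.29%

Compound the nominal returns: 1.1444 × 1.1380 × 1.0836 = 1.411202.
Compound inflation: 1.0741 × 0.9918 × 1.0407 = 1.108650.
Deflate: 1.411202 / 1.108650 = 1.272901.
Total real return = 1.272901 − 1 → 27.29%.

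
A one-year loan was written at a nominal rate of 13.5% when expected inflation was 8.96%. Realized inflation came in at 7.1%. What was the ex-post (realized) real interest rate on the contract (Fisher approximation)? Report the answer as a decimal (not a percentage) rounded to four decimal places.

Ex-post: 13.5% − 7.1% = 6.400%
So the realized real rate is 0.0640.

0.0640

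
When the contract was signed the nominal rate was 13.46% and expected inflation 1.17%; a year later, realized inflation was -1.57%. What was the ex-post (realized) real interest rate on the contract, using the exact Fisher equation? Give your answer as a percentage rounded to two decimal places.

15.27%

Ex-post: (1 + 0.1346)/(1 − 0.0157) − 1 = 15.2697%
So the realized real rate is 15.27%.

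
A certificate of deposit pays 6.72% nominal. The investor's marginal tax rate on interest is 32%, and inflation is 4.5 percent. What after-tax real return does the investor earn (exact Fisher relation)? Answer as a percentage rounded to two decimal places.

After-tax nominal return = 6.72% × (1 − 0.32) = 4.5696%.
1 + r = 1.045696 / 1.04500 = 1.000666
After-tax real rate = 1.000666 − 1 → 0.07%.

0.07%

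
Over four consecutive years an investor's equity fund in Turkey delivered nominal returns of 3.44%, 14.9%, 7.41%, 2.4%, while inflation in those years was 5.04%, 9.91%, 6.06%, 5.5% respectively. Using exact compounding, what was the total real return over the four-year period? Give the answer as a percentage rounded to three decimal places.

Compound the nominal returns: 1.0344 × 1.1490 × 1.0741 × 1.0240 = 1.307234.
Compound inflation: 1.0504 × 1.0991 × 1.0606 × 1.0550 = 1.291802.
Deflate: 1.307234 / 1.291802 = 1.011946.
Total real return = 1.011946 − 1 → 1.195%.

1.195%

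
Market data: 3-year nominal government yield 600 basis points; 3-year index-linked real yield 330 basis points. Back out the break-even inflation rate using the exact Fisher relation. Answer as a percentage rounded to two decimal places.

(1 + π) = (1 + i)/(1 + r) = 1.06000 / 1.03300 = 1.026137
Break-even inflation = 1.026137 − 1 → 2.61%.

2.61%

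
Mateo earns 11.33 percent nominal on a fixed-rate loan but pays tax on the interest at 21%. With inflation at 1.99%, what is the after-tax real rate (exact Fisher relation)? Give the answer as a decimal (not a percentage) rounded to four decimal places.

After-tax nominal return = 11.33% × (1 − 0.21) = 8.9507%.
1 + r = 1.089507 / 1.01990 = 1.068249
After-tax real rate = 1.068249 − 1 → 0.0682.

0.0682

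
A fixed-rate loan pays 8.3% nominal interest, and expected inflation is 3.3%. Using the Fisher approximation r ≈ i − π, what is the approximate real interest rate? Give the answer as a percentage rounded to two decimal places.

5.00%

r ≈ i − π = 8.3% − 3.3% = 5.00%.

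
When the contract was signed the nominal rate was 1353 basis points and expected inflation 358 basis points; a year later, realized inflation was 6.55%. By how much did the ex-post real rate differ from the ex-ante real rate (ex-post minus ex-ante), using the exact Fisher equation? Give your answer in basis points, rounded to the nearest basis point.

-306 basis points

Ex-ante: (1 + 0.1353)/(1 + 0.0358) − 1 = 9.6061%
Ex-post: (1 + 0.1353)/(1 + 0.0655) − 1 = 6.5509%
Difference (ex-post − ex-ante) = -3.0552% → -306 basis points.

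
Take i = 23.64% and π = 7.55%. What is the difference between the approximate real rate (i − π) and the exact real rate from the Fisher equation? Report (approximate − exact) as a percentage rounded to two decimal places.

Approximate: r ≈ 23.640% − 7.550% = 16.0900%
Exact: (1 + 0.2364)/(1 + 0.0755) − 1 = 14.9605%
Error = 16.0900% − 14.9605% = 1.1295% → 1.13%.

1.13%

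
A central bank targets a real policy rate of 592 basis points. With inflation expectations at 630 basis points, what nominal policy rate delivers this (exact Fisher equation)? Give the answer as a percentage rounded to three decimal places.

(1 + i) = (1 + r)(1 + π) = 1.05920 × 1.06300 = 1.1259296
i = 1.1259296 − 1, so the required nominal rate is 12.593%.

12.593%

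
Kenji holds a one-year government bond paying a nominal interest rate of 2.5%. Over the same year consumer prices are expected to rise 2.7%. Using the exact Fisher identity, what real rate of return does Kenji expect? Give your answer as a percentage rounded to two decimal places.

By the Fisher identity, 1 + r = (1 + i)/(1 + π).
1 + r = 1.02500 / 1.02700 = 0.998053
r = 0.998053 − 1 = -0.1947%, i.e. -0.19%.

-0.19%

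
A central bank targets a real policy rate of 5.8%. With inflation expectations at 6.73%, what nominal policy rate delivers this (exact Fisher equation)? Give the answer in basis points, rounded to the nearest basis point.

(1 + i) = (1 + r)(1 + π) = 1.05800 × 1.06730 = 1.1292034
i = 1.1292034 − 1, so the required nominal rate is 1292 basis points.

1292 basis points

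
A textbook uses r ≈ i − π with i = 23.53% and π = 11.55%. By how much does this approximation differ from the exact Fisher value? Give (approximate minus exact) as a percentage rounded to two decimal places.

Approximate: r ≈ 23.530% − 11.550% = 11.9800%
Exact: (1 + 0.2353)/(1 + 0.1155) − 1 = 10.7396%
Error = 11.9800% − 10.7396% = 1.2404% → 1.24%.

1.24%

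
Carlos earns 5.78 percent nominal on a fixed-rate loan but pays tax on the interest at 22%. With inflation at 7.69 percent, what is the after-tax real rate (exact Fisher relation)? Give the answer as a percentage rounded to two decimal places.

-2.95%

After-tax nominal return = 5.78% × (1 − 0.22) = 4.5084%.
1 + r = 1.045084 / 1.07690 = 0.970456
After-tax real rate = 0.970456 − 1 → -2.95%.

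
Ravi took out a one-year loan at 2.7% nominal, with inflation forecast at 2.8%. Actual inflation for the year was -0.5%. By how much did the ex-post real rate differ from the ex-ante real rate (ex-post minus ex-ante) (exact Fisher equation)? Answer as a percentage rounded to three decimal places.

Ex-ante: (1 + 0.0270)/(1 + 0.0280) − 1 = -0.0973%
Ex-post: (1 + 0.0270)/(1 − 0.0050) − 1 = 3.2161%
Difference (ex-post − ex-ante) = 3.3134% → 3.313%.

3.313%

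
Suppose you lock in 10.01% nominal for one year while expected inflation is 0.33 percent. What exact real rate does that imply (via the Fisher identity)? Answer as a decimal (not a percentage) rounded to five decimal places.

By the Fisher identity, 1 + r = (1 + i)/(1 + π).
1 + r = 1.10010 / 1.00330 = 1.096482
r = 1.096482 − 1 = 9.6482%, i.e. 0.09648.

0.09648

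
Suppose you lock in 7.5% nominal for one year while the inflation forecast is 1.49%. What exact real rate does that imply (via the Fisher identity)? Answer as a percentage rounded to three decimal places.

5.922%

By the Fisher identity, 1 + r = (1 + i)/(1 + π).
1 + r = 1.07500 / 1.01490 = 1.059218
r = 1.059218 − 1 = 5.9218%, i.e. 5.922%.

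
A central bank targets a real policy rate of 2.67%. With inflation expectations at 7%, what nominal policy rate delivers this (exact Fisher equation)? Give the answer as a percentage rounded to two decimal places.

9.86%

(1 + i) = (1 + r)(1 + π) = 1.02670 × 1.07000 = 1.098569
i = 1.098569 − 1, so the required nominal rate is 9.86%.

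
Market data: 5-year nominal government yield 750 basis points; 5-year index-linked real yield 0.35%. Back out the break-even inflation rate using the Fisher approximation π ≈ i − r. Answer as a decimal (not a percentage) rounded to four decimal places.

0.0715

π ≈ i − r = 7.5% − 0.35% → 0.0715.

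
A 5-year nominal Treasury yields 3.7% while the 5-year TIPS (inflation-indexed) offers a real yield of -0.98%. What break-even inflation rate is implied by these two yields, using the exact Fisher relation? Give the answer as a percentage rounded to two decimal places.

(1 + π) = (1 + i)/(1 + r) = 1.03700 / 0.99020 = 1.047263
Break-even inflation = 1.047263 − 1 → 4.73%.

4.73%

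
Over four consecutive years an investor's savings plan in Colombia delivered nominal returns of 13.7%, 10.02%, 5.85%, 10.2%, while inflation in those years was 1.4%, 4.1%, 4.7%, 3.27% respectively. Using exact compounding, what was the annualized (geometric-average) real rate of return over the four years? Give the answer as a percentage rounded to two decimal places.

Compound the nominal returns: 1.1370 × 1.1002 × 1.0585 × 1.1020 = 1.45916553.
Compound inflation: 1.0140 × 1.0410 × 1.0470 × 1.0327 = 1.14132556.
Deflate: 1.45916553 / 1.14132556 = 1.27848318.
Annualized real rate = 1.27848318^(1/4) − 1 = 6.3344% → 6.33%.

6.33%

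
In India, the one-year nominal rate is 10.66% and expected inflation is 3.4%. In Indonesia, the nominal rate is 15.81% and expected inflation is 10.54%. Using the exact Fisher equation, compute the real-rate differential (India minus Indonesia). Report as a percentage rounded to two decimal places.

2.25%

India: (1 + 0.1066)/(1 + 0.0340) − 1 = 7.0213%
Indonesia: (1 + 0.1581)/(1 + 0.1054) − 1 = 4.7675%
Differential = 7.0213% − 4.7675% = 2.2538% → 2.25%.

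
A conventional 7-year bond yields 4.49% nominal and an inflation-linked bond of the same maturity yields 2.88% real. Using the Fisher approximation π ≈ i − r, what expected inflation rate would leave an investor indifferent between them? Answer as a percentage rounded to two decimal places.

1.61%

π ≈ i − r = 4.49% − 2.88% → 1.61%.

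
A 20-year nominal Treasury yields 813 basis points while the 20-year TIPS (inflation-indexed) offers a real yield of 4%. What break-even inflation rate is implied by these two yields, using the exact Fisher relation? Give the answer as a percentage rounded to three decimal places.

(1 + π) = (1 + i)/(1 + r) = 1.08130 / 1.04000 = 1.039712
Break-even inflation = 1.039712 − 1 → 3.971%.

3.971%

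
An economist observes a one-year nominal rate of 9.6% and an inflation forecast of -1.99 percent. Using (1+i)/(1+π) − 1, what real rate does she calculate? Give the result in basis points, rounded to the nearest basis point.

1183 basis points

By the Fisher relation, 1 + r = (1 + i)/(1 + π).
1 + r = 1.09600 / 0.98010 = 1.118253
r = 1.118253 − 1 = 11.8253%, i.e. 1183 basis points.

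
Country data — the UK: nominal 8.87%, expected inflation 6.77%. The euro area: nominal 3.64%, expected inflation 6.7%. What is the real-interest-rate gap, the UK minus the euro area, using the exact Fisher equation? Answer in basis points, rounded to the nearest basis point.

The UK: (1 + 0.0887)/(1 + 0.0677) − 1 = 1.9668%
The euro area: (1 + 0.0364)/(1 + 0.0670) − 1 = -2.8679%
Differential = 1.9668% − (-2.8679%) = 4.8347% → 483 basis points.

483 basis points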